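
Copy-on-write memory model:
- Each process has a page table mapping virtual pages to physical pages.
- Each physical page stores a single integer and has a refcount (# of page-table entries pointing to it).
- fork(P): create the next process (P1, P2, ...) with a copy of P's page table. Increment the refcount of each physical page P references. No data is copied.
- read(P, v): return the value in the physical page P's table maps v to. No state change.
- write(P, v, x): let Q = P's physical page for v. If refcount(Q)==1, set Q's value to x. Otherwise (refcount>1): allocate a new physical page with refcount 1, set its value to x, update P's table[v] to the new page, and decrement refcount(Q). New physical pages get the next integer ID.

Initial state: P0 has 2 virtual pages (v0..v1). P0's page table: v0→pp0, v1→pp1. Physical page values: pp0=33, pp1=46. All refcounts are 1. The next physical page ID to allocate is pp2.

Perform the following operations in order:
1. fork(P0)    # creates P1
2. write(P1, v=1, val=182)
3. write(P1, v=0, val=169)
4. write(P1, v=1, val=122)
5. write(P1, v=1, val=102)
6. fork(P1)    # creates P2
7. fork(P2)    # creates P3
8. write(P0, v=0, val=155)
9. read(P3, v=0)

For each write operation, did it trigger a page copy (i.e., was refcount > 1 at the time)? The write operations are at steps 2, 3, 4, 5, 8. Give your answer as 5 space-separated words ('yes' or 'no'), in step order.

Op 1: fork(P0) -> P1. 2 ppages; refcounts: pp0:2 pp1:2
Op 2: write(P1, v1, 182). refcount(pp1)=2>1 -> COPY to pp2. 3 ppages; refcounts: pp0:2 pp1:1 pp2:1
Op 3: write(P1, v0, 169). refcount(pp0)=2>1 -> COPY to pp3. 4 ppages; refcounts: pp0:1 pp1:1 pp2:1 pp3:1
Op 4: write(P1, v1, 122). refcount(pp2)=1 -> write in place. 4 ppages; refcounts: pp0:1 pp1:1 pp2:1 pp3:1
Op 5: write(P1, v1, 102). refcount(pp2)=1 -> write in place. 4 ppages; refcounts: pp0:1 pp1:1 pp2:1 pp3:1
Op 6: fork(P1) -> P2. 4 ppages; refcounts: pp0:1 pp1:1 pp2:2 pp3:2
Op 7: fork(P2) -> P3. 4 ppages; refcounts: pp0:1 pp1:1 pp2:3 pp3:3
Op 8: write(P0, v0, 155). refcount(pp0)=1 -> write in place. 4 ppages; refcounts: pp0:1 pp1:1 pp2:3 pp3:3
Op 9: read(P3, v0) -> 169. No state change.

yes yes no no no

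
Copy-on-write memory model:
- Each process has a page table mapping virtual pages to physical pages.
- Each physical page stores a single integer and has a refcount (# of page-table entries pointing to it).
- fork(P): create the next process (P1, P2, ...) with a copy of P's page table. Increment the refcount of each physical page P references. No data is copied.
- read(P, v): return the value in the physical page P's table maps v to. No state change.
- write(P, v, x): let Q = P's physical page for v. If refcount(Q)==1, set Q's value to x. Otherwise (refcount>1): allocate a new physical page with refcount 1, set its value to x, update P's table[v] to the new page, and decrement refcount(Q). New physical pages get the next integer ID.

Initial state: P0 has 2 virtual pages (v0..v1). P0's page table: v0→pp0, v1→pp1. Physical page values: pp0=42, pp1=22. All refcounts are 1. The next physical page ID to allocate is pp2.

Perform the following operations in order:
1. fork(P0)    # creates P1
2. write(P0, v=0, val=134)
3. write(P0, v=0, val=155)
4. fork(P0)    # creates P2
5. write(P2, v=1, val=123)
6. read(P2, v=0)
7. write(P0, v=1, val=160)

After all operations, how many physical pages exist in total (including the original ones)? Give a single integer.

Op 1: fork(P0) -> P1. 2 ppages; refcounts: pp0:2 pp1:2
Op 2: write(P0, v0, 134). refcount(pp0)=2>1 -> COPY to pp2. 3 ppages; refcounts: pp0:1 pp1:2 pp2:1
Op 3: write(P0, v0, 155). refcount(pp2)=1 -> write in place. 3 ppages; refcounts: pp0:1 pp1:2 pp2:1
Op 4: fork(P0) -> P2. 3 ppages; refcounts: pp0:1 pp1:3 pp2:2
Op 5: write(P2, v1, 123). refcount(pp1)=3>1 -> COPY to pp3. 4 ppages; refcounts: pp0:1 pp1:2 pp2:2 pp3:1
Op 6: read(P2, v0) -> 155. No state change.
Op 7: write(P0, v1, 160). refcount(pp1)=2>1 -> COPY to pp4. 5 ppages; refcounts: pp0:1 pp1:1 pp2:2 pp3:1 pp4:1

Answer: 5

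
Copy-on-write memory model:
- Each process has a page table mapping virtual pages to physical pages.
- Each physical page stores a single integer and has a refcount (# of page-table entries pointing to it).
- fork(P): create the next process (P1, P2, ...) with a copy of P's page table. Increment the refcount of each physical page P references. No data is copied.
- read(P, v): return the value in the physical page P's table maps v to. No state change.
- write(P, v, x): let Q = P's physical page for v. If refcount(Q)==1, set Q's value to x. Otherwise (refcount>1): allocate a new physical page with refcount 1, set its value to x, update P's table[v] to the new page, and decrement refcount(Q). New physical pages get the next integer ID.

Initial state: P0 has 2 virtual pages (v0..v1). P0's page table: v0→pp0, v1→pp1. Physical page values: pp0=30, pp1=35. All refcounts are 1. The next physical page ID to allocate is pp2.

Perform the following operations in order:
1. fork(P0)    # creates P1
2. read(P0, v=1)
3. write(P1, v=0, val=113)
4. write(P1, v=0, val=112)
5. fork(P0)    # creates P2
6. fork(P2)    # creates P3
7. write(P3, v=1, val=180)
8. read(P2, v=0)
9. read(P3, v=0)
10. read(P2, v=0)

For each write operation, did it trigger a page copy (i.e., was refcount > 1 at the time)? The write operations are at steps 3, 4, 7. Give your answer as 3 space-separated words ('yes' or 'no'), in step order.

Op 1: fork(P0) -> P1. 2 ppages; refcounts: pp0:2 pp1:2
Op 2: read(P0, v1) -> 35. No state change.
Op 3: write(P1, v0, 113). refcount(pp0)=2>1 -> COPY to pp2. 3 ppages; refcounts: pp0:1 pp1:2 pp2:1
Op 4: write(P1, v0, 112). refcount(pp2)=1 -> write in place. 3 ppages; refcounts: pp0:1 pp1:2 pp2:1
Op 5: fork(P0) -> P2. 3 ppages; refcounts: pp0:2 pp1:3 pp2:1
Op 6: fork(P2) -> P3. 3 ppages; refcounts: pp0:3 pp1:4 pp2:1
Op 7: write(P3, v1, 180). refcount(pp1)=4>1 -> COPY to pp3. 4 ppages; refcounts: pp0:3 pp1:3 pp2:1 pp3:1
Op 8: read(P2, v0) -> 30. No state change.
Op 9: read(P3, v0) -> 30. No state change.
Op 10: read(P2, v0) -> 30. No state change.

yes no yes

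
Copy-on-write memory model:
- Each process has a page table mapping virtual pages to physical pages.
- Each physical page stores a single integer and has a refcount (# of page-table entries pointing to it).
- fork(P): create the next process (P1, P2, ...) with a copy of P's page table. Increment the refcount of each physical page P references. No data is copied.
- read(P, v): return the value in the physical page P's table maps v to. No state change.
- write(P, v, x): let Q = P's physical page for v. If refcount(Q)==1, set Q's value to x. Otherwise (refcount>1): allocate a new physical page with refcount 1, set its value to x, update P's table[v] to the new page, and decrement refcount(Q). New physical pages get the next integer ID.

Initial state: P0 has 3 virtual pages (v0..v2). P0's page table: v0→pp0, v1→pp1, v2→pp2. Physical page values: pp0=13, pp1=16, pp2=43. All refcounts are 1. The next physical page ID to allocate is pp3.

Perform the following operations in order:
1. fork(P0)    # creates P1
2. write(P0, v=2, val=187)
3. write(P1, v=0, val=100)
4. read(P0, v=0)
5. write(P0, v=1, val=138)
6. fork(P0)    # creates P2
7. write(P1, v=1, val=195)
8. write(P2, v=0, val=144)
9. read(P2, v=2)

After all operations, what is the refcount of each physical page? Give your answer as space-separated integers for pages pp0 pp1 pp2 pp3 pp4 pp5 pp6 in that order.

Answer: 1 1 1 2 1 2 1

Derivation:
Op 1: fork(P0) -> P1. 3 ppages; refcounts: pp0:2 pp1:2 pp2:2
Op 2: write(P0, v2, 187). refcount(pp2)=2>1 -> COPY to pp3. 4 ppages; refcounts: pp0:2 pp1:2 pp2:1 pp3:1
Op 3: write(P1, v0, 100). refcount(pp0)=2>1 -> COPY to pp4. 5 ppages; refcounts: pp0:1 pp1:2 pp2:1 pp3:1 pp4:1
Op 4: read(P0, v0) -> 13. No state change.
Op 5: write(P0, v1, 138). refcount(pp1)=2>1 -> COPY to pp5. 6 ppages; refcounts: pp0:1 pp1:1 pp2:1 pp3:1 pp4:1 pp5:1
Op 6: fork(P0) -> P2. 6 ppages; refcounts: pp0:2 pp1:1 pp2:1 pp3:2 pp4:1 pp5:2
Op 7: write(P1, v1, 195). refcount(pp1)=1 -> write in place. 6 ppages; refcounts: pp0:2 pp1:1 pp2:1 pp3:2 pp4:1 pp5:2
Op 8: write(P2, v0, 144). refcount(pp0)=2>1 -> COPY to pp6. 7 ppages; refcounts: pp0:1 pp1:1 pp2:1 pp3:2 pp4:1 pp5:2 pp6:1
Op 9: read(P2, v2) -> 187. No state change.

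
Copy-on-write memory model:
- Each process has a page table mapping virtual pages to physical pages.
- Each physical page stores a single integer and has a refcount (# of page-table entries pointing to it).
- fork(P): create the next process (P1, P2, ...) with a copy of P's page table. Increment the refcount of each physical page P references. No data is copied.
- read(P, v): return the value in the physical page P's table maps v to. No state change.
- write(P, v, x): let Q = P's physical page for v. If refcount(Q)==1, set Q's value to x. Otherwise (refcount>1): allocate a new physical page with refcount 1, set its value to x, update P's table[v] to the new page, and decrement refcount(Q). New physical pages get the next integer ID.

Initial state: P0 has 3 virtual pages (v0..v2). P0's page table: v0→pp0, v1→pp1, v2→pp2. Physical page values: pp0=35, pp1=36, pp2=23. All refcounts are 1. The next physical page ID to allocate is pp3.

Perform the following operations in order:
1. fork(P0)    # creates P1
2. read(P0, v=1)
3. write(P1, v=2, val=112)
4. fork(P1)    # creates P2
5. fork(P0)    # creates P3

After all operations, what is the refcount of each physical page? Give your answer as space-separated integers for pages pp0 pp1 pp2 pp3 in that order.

Op 1: fork(P0) -> P1. 3 ppages; refcounts: pp0:2 pp1:2 pp2:2
Op 2: read(P0, v1) -> 36. No state change.
Op 3: write(P1, v2, 112). refcount(pp2)=2>1 -> COPY to pp3. 4 ppages; refcounts: pp0:2 pp1:2 pp2:1 pp3:1
Op 4: fork(P1) -> P2. 4 ppages; refcounts: pp0:3 pp1:3 pp2:1 pp3:2
Op 5: fork(P0) -> P3. 4 ppages; refcounts: pp0:4 pp1:4 pp2:2 pp3:2

Answer: 4 4 2 2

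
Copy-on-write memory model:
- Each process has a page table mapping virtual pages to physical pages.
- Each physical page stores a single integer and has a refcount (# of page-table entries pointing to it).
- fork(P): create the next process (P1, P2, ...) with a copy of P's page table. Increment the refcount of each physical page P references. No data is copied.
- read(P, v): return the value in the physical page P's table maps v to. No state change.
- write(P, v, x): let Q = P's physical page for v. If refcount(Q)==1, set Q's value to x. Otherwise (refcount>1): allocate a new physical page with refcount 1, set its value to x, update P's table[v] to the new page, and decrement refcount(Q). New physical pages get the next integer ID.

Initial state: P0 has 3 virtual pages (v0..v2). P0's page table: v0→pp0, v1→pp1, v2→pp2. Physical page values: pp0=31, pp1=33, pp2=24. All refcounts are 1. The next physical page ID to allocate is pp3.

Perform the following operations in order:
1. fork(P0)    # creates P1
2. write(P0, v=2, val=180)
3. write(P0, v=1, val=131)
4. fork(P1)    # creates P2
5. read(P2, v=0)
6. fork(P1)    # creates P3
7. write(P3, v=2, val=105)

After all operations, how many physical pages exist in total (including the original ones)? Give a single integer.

Answer: 6

Derivation:
Op 1: fork(P0) -> P1. 3 ppages; refcounts: pp0:2 pp1:2 pp2:2
Op 2: write(P0, v2, 180). refcount(pp2)=2>1 -> COPY to pp3. 4 ppages; refcounts: pp0:2 pp1:2 pp2:1 pp3:1
Op 3: write(P0, v1, 131). refcount(pp1)=2>1 -> COPY to pp4. 5 ppages; refcounts: pp0:2 pp1:1 pp2:1 pp3:1 pp4:1
Op 4: fork(P1) -> P2. 5 ppages; refcounts: pp0:3 pp1:2 pp2:2 pp3:1 pp4:1
Op 5: read(P2, v0) -> 31. No state change.
Op 6: fork(P1) -> P3. 5 ppages; refcounts: pp0:4 pp1:3 pp2:3 pp3:1 pp4:1
Op 7: write(P3, v2, 105). refcount(pp2)=3>1 -> COPY to pp5. 6 ppages; refcounts: pp0:4 pp1:3 pp2:2 pp3:1 pp4:1 pp5:1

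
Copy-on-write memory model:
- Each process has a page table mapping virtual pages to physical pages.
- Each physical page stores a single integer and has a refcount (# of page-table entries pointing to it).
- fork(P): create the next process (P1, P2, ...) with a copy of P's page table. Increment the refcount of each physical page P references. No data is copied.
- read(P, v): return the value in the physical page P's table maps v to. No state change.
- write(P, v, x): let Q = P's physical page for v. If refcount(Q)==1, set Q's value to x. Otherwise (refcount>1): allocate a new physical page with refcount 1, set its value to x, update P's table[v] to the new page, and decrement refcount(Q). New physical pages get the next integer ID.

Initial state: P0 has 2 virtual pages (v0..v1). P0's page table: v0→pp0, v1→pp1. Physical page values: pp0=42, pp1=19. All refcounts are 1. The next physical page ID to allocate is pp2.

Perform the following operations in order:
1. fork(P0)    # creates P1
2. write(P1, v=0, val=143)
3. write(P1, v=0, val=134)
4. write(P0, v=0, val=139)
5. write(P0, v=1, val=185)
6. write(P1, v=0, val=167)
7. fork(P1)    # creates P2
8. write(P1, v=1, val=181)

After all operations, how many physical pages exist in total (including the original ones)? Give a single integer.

Op 1: fork(P0) -> P1. 2 ppages; refcounts: pp0:2 pp1:2
Op 2: write(P1, v0, 143). refcount(pp0)=2>1 -> COPY to pp2. 3 ppages; refcounts: pp0:1 pp1:2 pp2:1
Op 3: write(P1, v0, 134). refcount(pp2)=1 -> write in place. 3 ppages; refcounts: pp0:1 pp1:2 pp2:1
Op 4: write(P0, v0, 139). refcount(pp0)=1 -> write in place. 3 ppages; refcounts: pp0:1 pp1:2 pp2:1
Op 5: write(P0, v1, 185). refcount(pp1)=2>1 -> COPY to pp3. 4 ppages; refcounts: pp0:1 pp1:1 pp2:1 pp3:1
Op 6: write(P1, v0, 167). refcount(pp2)=1 -> write in place. 4 ppages; refcounts: pp0:1 pp1:1 pp2:1 pp3:1
Op 7: fork(P1) -> P2. 4 ppages; refcounts: pp0:1 pp1:2 pp2:2 pp3:1
Op 8: write(P1, v1, 181). refcount(pp1)=2>1 -> COPY to pp4. 5 ppages; refcounts: pp0:1 pp1:1 pp2:2 pp3:1 pp4:1

Answer: 5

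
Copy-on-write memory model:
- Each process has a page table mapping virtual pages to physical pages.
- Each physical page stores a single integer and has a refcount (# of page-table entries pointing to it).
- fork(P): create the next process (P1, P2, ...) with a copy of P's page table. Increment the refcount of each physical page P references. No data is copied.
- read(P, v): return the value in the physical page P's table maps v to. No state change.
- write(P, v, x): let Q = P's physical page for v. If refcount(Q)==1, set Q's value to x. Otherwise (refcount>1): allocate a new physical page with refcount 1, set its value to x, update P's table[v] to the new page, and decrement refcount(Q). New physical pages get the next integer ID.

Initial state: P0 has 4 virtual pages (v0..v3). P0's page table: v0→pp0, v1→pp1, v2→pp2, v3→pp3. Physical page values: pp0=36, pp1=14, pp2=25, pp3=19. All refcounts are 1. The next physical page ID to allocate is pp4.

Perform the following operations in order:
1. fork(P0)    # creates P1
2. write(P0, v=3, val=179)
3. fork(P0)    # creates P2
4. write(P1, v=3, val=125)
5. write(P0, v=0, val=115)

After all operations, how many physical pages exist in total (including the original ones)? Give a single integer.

Op 1: fork(P0) -> P1. 4 ppages; refcounts: pp0:2 pp1:2 pp2:2 pp3:2
Op 2: write(P0, v3, 179). refcount(pp3)=2>1 -> COPY to pp4. 5 ppages; refcounts: pp0:2 pp1:2 pp2:2 pp3:1 pp4:1
Op 3: fork(P0) -> P2. 5 ppages; refcounts: pp0:3 pp1:3 pp2:3 pp3:1 pp4:2
Op 4: write(P1, v3, 125). refcount(pp3)=1 -> write in place. 5 ppages; refcounts: pp0:3 pp1:3 pp2:3 pp3:1 pp4:2
Op 5: write(P0, v0, 115). refcount(pp0)=3>1 -> COPY to pp5. 6 ppages; refcounts: pp0:2 pp1:3 pp2:3 pp3:1 pp4:2 pp5:1

Answer: 6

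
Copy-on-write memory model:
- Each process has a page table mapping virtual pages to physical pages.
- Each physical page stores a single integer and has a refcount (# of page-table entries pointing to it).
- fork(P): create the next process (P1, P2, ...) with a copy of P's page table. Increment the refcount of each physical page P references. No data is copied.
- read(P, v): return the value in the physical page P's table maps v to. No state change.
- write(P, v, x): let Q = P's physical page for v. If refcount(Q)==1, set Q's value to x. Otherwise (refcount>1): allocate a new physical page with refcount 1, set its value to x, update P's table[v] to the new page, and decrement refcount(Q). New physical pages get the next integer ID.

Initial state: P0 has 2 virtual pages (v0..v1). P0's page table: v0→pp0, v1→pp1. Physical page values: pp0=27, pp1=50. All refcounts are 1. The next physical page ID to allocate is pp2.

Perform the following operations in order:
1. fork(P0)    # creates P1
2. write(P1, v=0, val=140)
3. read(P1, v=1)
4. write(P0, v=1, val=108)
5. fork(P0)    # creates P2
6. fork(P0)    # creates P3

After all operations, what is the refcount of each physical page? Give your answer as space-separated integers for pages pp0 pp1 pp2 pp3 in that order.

Op 1: fork(P0) -> P1. 2 ppages; refcounts: pp0:2 pp1:2
Op 2: write(P1, v0, 140). refcount(pp0)=2>1 -> COPY to pp2. 3 ppages; refcounts: pp0:1 pp1:2 pp2:1
Op 3: read(P1, v1) -> 50. No state change.
Op 4: write(P0, v1, 108). refcount(pp1)=2>1 -> COPY to pp3. 4 ppages; refcounts: pp0:1 pp1:1 pp2:1 pp3:1
Op 5: fork(P0) -> P2. 4 ppages; refcounts: pp0:2 pp1:1 pp2:1 pp3:2
Op 6: fork(P0) -> P3. 4 ppages; refcounts: pp0:3 pp1:1 pp2:1 pp3:3

Answer: 3 1 1 3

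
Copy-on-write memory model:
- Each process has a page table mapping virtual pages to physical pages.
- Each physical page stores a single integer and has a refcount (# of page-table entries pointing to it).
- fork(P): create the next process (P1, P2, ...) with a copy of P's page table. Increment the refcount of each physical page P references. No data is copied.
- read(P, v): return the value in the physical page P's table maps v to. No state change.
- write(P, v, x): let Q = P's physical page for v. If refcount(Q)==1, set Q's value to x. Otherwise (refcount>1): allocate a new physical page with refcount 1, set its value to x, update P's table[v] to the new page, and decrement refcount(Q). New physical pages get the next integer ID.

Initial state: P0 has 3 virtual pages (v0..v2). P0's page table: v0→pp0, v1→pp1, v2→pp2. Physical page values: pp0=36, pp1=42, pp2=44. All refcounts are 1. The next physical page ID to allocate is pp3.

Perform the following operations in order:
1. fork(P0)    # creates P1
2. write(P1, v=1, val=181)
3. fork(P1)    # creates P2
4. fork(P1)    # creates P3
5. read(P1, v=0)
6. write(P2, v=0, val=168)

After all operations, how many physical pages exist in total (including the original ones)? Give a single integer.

Answer: 5

Derivation:
Op 1: fork(P0) -> P1. 3 ppages; refcounts: pp0:2 pp1:2 pp2:2
Op 2: write(P1, v1, 181). refcount(pp1)=2>1 -> COPY to pp3. 4 ppages; refcounts: pp0:2 pp1:1 pp2:2 pp3:1
Op 3: fork(P1) -> P2. 4 ppages; refcounts: pp0:3 pp1:1 pp2:3 pp3:2
Op 4: fork(P1) -> P3. 4 ppages; refcounts: pp0:4 pp1:1 pp2:4 pp3:3
Op 5: read(P1, v0) -> 36. No state change.
Op 6: write(P2, v0, 168). refcount(pp0)=4>1 -> COPY to pp4. 5 ppages; refcounts: pp0:3 pp1:1 pp2:4 pp3:3 pp4:1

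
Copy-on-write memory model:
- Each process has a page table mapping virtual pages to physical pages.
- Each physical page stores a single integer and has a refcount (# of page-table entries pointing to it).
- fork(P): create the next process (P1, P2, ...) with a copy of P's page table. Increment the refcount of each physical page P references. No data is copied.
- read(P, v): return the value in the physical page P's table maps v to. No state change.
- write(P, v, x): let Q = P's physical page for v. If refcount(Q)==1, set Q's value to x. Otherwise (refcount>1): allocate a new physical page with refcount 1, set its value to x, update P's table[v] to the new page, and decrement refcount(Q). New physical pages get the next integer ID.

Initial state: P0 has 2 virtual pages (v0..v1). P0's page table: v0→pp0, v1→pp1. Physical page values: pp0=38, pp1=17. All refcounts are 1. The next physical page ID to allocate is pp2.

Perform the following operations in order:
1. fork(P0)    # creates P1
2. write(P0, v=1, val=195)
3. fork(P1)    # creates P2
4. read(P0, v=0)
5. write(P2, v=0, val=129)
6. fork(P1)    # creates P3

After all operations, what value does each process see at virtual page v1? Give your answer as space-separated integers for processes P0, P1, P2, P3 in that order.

Op 1: fork(P0) -> P1. 2 ppages; refcounts: pp0:2 pp1:2
Op 2: write(P0, v1, 195). refcount(pp1)=2>1 -> COPY to pp2. 3 ppages; refcounts: pp0:2 pp1:1 pp2:1
Op 3: fork(P1) -> P2. 3 ppages; refcounts: pp0:3 pp1:2 pp2:1
Op 4: read(P0, v0) -> 38. No state change.
Op 5: write(P2, v0, 129). refcount(pp0)=3>1 -> COPY to pp3. 4 ppages; refcounts: pp0:2 pp1:2 pp2:1 pp3:1
Op 6: fork(P1) -> P3. 4 ppages; refcounts: pp0:3 pp1:3 pp2:1 pp3:1
P0: v1 -> pp2 = 195
P1: v1 -> pp1 = 17
P2: v1 -> pp1 = 17
P3: v1 -> pp1 = 17

Answer: 195 17 17 17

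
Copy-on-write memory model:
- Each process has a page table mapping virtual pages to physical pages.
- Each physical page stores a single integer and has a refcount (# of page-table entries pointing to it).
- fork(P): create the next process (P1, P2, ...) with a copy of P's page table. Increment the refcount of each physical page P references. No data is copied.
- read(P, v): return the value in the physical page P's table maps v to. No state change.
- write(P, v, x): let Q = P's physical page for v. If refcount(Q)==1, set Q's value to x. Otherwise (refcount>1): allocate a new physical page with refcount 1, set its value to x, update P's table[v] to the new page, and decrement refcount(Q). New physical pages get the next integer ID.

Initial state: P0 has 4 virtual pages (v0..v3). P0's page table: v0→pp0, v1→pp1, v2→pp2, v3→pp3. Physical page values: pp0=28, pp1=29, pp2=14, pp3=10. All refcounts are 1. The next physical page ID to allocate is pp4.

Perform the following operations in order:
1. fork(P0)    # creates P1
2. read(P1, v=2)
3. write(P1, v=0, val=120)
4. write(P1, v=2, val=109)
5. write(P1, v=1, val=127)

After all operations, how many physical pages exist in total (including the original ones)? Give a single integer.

Answer: 7

Derivation:
Op 1: fork(P0) -> P1. 4 ppages; refcounts: pp0:2 pp1:2 pp2:2 pp3:2
Op 2: read(P1, v2) -> 14. No state change.
Op 3: write(P1, v0, 120). refcount(pp0)=2>1 -> COPY to pp4. 5 ppages; refcounts: pp0:1 pp1:2 pp2:2 pp3:2 pp4:1
Op 4: write(P1, v2, 109). refcount(pp2)=2>1 -> COPY to pp5. 6 ppages; refcounts: pp0:1 pp1:2 pp2:1 pp3:2 pp4:1 pp5:1
Op 5: write(P1, v1, 127). refcount(pp1)=2>1 -> COPY to pp6. 7 ppages; refcounts: pp0:1 pp1:1 pp2:1 pp3:2 pp4:1 pp5:1 pp6:1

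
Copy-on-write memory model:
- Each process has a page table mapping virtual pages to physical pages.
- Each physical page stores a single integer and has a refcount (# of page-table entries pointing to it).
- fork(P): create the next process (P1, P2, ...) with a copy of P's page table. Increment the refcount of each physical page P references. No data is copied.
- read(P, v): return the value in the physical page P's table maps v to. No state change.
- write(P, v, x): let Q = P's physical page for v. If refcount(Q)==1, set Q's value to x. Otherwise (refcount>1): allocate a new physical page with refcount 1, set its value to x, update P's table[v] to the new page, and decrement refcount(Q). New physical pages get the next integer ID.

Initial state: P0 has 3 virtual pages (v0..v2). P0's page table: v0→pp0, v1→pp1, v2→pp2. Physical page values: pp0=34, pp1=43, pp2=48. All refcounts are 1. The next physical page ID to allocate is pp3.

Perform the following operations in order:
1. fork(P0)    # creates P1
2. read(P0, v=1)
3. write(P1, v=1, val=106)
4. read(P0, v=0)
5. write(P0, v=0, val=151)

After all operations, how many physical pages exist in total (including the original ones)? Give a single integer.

Op 1: fork(P0) -> P1. 3 ppages; refcounts: pp0:2 pp1:2 pp2:2
Op 2: read(P0, v1) -> 43. No state change.
Op 3: write(P1, v1, 106). refcount(pp1)=2>1 -> COPY to pp3. 4 ppages; refcounts: pp0:2 pp1:1 pp2:2 pp3:1
Op 4: read(P0, v0) -> 34. No state change.
Op 5: write(P0, v0, 151). refcount(pp0)=2>1 -> COPY to pp4. 5 ppages; refcounts: pp0:1 pp1:1 pp2:2 pp3:1 pp4:1

Answer: 5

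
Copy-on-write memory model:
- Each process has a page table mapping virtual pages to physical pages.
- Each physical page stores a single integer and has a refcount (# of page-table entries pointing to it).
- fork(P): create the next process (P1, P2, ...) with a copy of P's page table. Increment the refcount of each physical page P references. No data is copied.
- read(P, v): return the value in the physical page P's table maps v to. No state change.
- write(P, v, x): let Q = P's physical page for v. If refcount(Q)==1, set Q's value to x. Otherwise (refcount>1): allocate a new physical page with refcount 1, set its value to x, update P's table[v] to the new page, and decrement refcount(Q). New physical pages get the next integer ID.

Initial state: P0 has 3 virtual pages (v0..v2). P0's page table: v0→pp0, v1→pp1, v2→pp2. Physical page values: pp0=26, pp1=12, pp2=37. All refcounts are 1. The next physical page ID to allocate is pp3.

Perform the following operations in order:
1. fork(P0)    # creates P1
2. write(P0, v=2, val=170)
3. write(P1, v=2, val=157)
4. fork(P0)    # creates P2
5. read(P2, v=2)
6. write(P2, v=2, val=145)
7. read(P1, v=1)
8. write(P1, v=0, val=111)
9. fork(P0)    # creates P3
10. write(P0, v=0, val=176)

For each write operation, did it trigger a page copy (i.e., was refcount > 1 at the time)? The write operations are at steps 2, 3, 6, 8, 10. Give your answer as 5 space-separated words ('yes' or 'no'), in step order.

Op 1: fork(P0) -> P1. 3 ppages; refcounts: pp0:2 pp1:2 pp2:2
Op 2: write(P0, v2, 170). refcount(pp2)=2>1 -> COPY to pp3. 4 ppages; refcounts: pp0:2 pp1:2 pp2:1 pp3:1
Op 3: write(P1, v2, 157). refcount(pp2)=1 -> write in place. 4 ppages; refcounts: pp0:2 pp1:2 pp2:1 pp3:1
Op 4: fork(P0) -> P2. 4 ppages; refcounts: pp0:3 pp1:3 pp2:1 pp3:2
Op 5: read(P2, v2) -> 170. No state change.
Op 6: write(P2, v2, 145). refcount(pp3)=2>1 -> COPY to pp4. 5 ppages; refcounts: pp0:3 pp1:3 pp2:1 pp3:1 pp4:1
Op 7: read(P1, v1) -> 12. No state change.
Op 8: write(P1, v0, 111). refcount(pp0)=3>1 -> COPY to pp5. 6 ppages; refcounts: pp0:2 pp1:3 pp2:1 pp3:1 pp4:1 pp5:1
Op 9: fork(P0) -> P3. 6 ppages; refcounts: pp0:3 pp1:4 pp2:1 pp3:2 pp4:1 pp5:1
Op 10: write(P0, v0, 176). refcount(pp0)=3>1 -> COPY to pp6. 7 ppages; refcounts: pp0:2 pp1:4 pp2:1 pp3:2 pp4:1 pp5:1 pp6:1

yes no yes yes yes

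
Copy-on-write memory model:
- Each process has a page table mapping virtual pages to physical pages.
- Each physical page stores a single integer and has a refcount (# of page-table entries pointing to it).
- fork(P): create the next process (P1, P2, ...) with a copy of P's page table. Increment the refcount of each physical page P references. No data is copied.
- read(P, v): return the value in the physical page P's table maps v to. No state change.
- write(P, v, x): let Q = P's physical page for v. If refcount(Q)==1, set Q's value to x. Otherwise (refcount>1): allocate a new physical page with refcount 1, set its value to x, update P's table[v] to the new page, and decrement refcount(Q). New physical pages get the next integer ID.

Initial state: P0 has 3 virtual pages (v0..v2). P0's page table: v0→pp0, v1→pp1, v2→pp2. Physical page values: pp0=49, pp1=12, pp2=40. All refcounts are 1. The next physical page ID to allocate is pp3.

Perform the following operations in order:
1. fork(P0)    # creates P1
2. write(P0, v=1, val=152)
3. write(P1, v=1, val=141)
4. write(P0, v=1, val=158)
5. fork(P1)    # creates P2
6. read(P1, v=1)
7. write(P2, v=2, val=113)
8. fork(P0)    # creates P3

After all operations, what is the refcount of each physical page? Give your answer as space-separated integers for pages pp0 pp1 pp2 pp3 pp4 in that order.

Op 1: fork(P0) -> P1. 3 ppages; refcounts: pp0:2 pp1:2 pp2:2
Op 2: write(P0, v1, 152). refcount(pp1)=2>1 -> COPY to pp3. 4 ppages; refcounts: pp0:2 pp1:1 pp2:2 pp3:1
Op 3: write(P1, v1, 141). refcount(pp1)=1 -> write in place. 4 ppages; refcounts: pp0:2 pp1:1 pp2:2 pp3:1
Op 4: write(P0, v1, 158). refcount(pp3)=1 -> write in place. 4 ppages; refcounts: pp0:2 pp1:1 pp2:2 pp3:1
Op 5: fork(P1) -> P2. 4 ppages; refcounts: pp0:3 pp1:2 pp2:3 pp3:1
Op 6: read(P1, v1) -> 141. No state change.
Op 7: write(P2, v2, 113). refcount(pp2)=3>1 -> COPY to pp4. 5 ppages; refcounts: pp0:3 pp1:2 pp2:2 pp3:1 pp4:1
Op 8: fork(P0) -> P3. 5 ppages; refcounts: pp0:4 pp1:2 pp2:3 pp3:2 pp4:1

Answer: 4 2 3 2 1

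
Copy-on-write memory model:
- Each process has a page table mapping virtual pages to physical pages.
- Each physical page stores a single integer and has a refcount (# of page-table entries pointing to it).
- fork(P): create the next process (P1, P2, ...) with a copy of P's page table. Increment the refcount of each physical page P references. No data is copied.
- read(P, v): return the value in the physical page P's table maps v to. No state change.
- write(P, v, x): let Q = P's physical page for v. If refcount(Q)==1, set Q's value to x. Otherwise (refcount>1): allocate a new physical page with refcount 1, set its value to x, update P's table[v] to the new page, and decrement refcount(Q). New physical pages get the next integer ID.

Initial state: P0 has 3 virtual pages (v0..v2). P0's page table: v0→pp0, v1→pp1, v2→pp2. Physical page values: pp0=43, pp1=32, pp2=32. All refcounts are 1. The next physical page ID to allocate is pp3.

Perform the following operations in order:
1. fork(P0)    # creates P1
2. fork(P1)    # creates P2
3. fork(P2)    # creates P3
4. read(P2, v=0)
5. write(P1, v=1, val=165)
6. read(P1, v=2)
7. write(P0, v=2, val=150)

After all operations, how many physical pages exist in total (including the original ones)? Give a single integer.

Answer: 5

Derivation:
Op 1: fork(P0) -> P1. 3 ppages; refcounts: pp0:2 pp1:2 pp2:2
Op 2: fork(P1) -> P2. 3 ppages; refcounts: pp0:3 pp1:3 pp2:3
Op 3: fork(P2) -> P3. 3 ppages; refcounts: pp0:4 pp1:4 pp2:4
Op 4: read(P2, v0) -> 43. No state change.
Op 5: write(P1, v1, 165). refcount(pp1)=4>1 -> COPY to pp3. 4 ppages; refcounts: pp0:4 pp1:3 pp2:4 pp3:1
Op 6: read(P1, v2) -> 32. No state change.
Op 7: write(P0, v2, 150). refcount(pp2)=4>1 -> COPY to pp4. 5 ppages; refcounts: pp0:4 pp1:3 pp2:3 pp3:1 pp4:1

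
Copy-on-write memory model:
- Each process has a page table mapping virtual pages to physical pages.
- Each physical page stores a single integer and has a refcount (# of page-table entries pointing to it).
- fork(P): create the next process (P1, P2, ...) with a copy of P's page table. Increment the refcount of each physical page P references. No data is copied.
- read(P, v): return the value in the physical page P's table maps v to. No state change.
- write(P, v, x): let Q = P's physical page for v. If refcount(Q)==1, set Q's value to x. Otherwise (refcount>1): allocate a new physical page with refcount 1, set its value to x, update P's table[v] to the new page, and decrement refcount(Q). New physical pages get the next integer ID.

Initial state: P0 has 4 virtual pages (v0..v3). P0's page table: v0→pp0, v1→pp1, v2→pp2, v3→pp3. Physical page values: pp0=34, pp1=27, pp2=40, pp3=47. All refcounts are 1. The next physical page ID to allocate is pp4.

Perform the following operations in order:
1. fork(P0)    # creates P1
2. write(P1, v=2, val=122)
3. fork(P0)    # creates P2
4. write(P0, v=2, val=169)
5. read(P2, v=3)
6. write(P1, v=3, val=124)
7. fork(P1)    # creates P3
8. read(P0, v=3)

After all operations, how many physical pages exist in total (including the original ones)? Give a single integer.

Answer: 7

Derivation:
Op 1: fork(P0) -> P1. 4 ppages; refcounts: pp0:2 pp1:2 pp2:2 pp3:2
Op 2: write(P1, v2, 122). refcount(pp2)=2>1 -> COPY to pp4. 5 ppages; refcounts: pp0:2 pp1:2 pp2:1 pp3:2 pp4:1
Op 3: fork(P0) -> P2. 5 ppages; refcounts: pp0:3 pp1:3 pp2:2 pp3:3 pp4:1
Op 4: write(P0, v2, 169). refcount(pp2)=2>1 -> COPY to pp5. 6 ppages; refcounts: pp0:3 pp1:3 pp2:1 pp3:3 pp4:1 pp5:1
Op 5: read(P2, v3) -> 47. No state change.
Op 6: write(P1, v3, 124). refcount(pp3)=3>1 -> COPY to pp6. 7 ppages; refcounts: pp0:3 pp1:3 pp2:1 pp3:2 pp4:1 pp5:1 pp6:1
Op 7: fork(P1) -> P3. 7 ppages; refcounts: pp0:4 pp1:4 pp2:1 pp3:2 pp4:2 pp5:1 pp6:2
Op 8: read(P0, v3) -> 47. No state change.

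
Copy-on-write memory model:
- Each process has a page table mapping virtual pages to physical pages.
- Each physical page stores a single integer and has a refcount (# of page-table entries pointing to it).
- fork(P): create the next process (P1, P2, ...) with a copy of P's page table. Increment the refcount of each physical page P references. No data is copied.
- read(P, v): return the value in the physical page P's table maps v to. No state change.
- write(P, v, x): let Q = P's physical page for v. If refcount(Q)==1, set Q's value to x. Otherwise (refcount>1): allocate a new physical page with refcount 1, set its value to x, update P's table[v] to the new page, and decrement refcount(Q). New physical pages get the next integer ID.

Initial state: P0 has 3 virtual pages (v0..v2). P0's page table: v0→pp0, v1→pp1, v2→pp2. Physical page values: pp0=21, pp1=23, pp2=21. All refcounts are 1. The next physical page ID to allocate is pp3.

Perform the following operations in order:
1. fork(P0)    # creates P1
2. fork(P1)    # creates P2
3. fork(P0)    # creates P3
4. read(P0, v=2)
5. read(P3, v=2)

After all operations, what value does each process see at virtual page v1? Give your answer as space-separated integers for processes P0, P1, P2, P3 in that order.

Op 1: fork(P0) -> P1. 3 ppages; refcounts: pp0:2 pp1:2 pp2:2
Op 2: fork(P1) -> P2. 3 ppages; refcounts: pp0:3 pp1:3 pp2:3
Op 3: fork(P0) -> P3. 3 ppages; refcounts: pp0:4 pp1:4 pp2:4
Op 4: read(P0, v2) -> 21. No state change.
Op 5: read(P3, v2) -> 21. No state change.
P0: v1 -> pp1 = 23
P1: v1 -> pp1 = 23
P2: v1 -> pp1 = 23
P3: v1 -> pp1 = 23

Answer: 23 23 23 23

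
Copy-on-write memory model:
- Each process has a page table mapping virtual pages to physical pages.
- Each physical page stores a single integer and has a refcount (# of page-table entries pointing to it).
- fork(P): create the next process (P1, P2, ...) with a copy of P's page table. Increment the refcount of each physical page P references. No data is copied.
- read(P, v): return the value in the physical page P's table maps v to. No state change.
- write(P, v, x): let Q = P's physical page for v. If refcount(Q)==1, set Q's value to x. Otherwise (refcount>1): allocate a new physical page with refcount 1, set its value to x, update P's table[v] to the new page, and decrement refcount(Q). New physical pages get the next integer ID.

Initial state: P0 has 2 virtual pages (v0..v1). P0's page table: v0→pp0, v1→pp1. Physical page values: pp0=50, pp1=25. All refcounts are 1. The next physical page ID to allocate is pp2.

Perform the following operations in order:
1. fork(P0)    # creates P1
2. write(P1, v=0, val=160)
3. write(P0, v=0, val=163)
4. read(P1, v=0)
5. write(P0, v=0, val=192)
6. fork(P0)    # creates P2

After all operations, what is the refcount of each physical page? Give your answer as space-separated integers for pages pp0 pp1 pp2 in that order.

Op 1: fork(P0) -> P1. 2 ppages; refcounts: pp0:2 pp1:2
Op 2: write(P1, v0, 160). refcount(pp0)=2>1 -> COPY to pp2. 3 ppages; refcounts: pp0:1 pp1:2 pp2:1
Op 3: write(P0, v0, 163). refcount(pp0)=1 -> write in place. 3 ppages; refcounts: pp0:1 pp1:2 pp2:1
Op 4: read(P1, v0) -> 160. No state change.
Op 5: write(P0, v0, 192). refcount(pp0)=1 -> write in place. 3 ppages; refcounts: pp0:1 pp1:2 pp2:1
Op 6: fork(P0) -> P2. 3 ppages; refcounts: pp0:2 pp1:3 pp2:1

Answer: 2 3 1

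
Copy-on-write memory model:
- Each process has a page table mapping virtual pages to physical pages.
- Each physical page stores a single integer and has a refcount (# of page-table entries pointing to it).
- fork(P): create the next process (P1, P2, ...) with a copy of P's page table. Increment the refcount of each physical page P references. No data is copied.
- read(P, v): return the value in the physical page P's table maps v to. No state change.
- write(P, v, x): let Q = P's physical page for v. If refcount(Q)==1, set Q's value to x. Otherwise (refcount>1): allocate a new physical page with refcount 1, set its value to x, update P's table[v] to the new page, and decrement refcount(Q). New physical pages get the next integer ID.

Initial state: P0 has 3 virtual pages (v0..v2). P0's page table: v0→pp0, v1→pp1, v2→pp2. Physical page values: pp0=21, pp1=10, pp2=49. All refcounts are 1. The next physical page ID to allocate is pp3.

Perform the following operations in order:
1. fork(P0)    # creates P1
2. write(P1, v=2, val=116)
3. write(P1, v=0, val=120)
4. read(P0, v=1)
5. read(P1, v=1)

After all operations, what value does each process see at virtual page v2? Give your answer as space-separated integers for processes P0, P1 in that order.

Op 1: fork(P0) -> P1. 3 ppages; refcounts: pp0:2 pp1:2 pp2:2
Op 2: write(P1, v2, 116). refcount(pp2)=2>1 -> COPY to pp3. 4 ppages; refcounts: pp0:2 pp1:2 pp2:1 pp3:1
Op 3: write(P1, v0, 120). refcount(pp0)=2>1 -> COPY to pp4. 5 ppages; refcounts: pp0:1 pp1:2 pp2:1 pp3:1 pp4:1
Op 4: read(P0, v1) -> 10. No state change.
Op 5: read(P1, v1) -> 10. No state change.
P0: v2 -> pp2 = 49
P1: v2 -> pp3 = 116

Answer: 49 116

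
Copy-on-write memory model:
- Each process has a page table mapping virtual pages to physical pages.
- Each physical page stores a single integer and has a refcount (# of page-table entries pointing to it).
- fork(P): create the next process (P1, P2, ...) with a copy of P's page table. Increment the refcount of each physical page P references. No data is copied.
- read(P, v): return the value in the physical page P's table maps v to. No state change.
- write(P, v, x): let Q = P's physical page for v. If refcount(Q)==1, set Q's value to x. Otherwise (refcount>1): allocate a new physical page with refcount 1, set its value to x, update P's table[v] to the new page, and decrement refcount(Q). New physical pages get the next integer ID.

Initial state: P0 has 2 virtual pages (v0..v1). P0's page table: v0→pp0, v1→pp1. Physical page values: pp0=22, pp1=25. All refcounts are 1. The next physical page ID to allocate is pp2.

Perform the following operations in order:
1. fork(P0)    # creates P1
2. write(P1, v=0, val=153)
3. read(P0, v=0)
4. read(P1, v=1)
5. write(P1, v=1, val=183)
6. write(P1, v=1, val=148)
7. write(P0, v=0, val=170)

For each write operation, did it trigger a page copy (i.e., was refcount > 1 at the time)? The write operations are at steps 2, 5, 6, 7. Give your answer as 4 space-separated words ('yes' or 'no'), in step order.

Op 1: fork(P0) -> P1. 2 ppages; refcounts: pp0:2 pp1:2
Op 2: write(P1, v0, 153). refcount(pp0)=2>1 -> COPY to pp2. 3 ppages; refcounts: pp0:1 pp1:2 pp2:1
Op 3: read(P0, v0) -> 22. No state change.
Op 4: read(P1, v1) -> 25. No state change.
Op 5: write(P1, v1, 183). refcount(pp1)=2>1 -> COPY to pp3. 4 ppages; refcounts: pp0:1 pp1:1 pp2:1 pp3:1
Op 6: write(P1, v1, 148). refcount(pp3)=1 -> write in place. 4 ppages; refcounts: pp0:1 pp1:1 pp2:1 pp3:1
Op 7: write(P0, v0, 170). refcount(pp0)=1 -> write in place. 4 ppages; refcounts: pp0:1 pp1:1 pp2:1 pp3:1

yes yes no no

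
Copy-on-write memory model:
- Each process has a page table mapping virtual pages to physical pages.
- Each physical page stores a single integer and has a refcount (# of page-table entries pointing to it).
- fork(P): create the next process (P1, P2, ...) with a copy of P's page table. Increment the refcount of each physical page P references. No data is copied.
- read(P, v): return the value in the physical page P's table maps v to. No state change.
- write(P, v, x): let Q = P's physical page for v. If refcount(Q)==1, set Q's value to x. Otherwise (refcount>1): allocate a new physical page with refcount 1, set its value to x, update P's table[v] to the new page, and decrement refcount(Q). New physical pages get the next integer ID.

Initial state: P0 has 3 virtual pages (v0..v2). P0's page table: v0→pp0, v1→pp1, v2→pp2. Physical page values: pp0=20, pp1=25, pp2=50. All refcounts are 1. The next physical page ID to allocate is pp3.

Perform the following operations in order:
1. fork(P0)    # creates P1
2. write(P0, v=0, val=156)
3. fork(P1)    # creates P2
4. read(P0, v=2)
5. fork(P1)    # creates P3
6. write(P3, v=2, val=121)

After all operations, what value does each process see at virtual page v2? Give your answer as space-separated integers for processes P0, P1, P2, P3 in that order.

Op 1: fork(P0) -> P1. 3 ppages; refcounts: pp0:2 pp1:2 pp2:2
Op 2: write(P0, v0, 156). refcount(pp0)=2>1 -> COPY to pp3. 4 ppages; refcounts: pp0:1 pp1:2 pp2:2 pp3:1
Op 3: fork(P1) -> P2. 4 ppages; refcounts: pp0:2 pp1:3 pp2:3 pp3:1
Op 4: read(P0, v2) -> 50. No state change.
Op 5: fork(P1) -> P3. 4 ppages; refcounts: pp0:3 pp1:4 pp2:4 pp3:1
Op 6: write(P3, v2, 121). refcount(pp2)=4>1 -> COPY to pp4. 5 ppages; refcounts: pp0:3 pp1:4 pp2:3 pp3:1 pp4:1
P0: v2 -> pp2 = 50
P1: v2 -> pp2 = 50
P2: v2 -> pp2 = 50
P3: v2 -> pp4 = 121

Answer: 50 50 50 121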